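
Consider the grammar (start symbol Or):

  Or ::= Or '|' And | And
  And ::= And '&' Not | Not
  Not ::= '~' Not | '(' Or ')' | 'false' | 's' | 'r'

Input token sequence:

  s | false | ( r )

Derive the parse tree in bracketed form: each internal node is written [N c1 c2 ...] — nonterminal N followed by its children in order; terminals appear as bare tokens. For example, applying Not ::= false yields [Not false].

Or
Or | And
Or | And | And
And | And | And
Not | And | And
s | And | And
s | Not | And
s | false | And
s | false | Not
s | false | ( Or )
s | false | ( And )
s | false | ( Not )
s | false | ( r )

[Or [Or [Or [And [Not s]]] | [And [Not false]]] | [And [Not ( [Or [And [Not r]]] )]]]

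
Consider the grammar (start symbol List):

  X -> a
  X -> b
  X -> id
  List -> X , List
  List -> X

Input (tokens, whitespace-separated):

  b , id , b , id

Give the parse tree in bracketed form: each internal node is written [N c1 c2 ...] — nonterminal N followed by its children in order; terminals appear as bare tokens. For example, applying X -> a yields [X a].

List
X , List
b , List
b , X , List
b , id , List
b , id , X , List
b , id , b , List
b , id , b , X
b , id , b , id

[List [X b] , [List [X id] , [List [X b] , [List [X id]]]]]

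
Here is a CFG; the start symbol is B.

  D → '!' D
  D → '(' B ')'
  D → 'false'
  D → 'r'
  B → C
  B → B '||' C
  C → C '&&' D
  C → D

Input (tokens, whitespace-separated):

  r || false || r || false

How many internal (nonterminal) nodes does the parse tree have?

12

[B [B [B [B [C [D r]]] || [C [D false]]] || [C [D r]]] || [C [D false]]]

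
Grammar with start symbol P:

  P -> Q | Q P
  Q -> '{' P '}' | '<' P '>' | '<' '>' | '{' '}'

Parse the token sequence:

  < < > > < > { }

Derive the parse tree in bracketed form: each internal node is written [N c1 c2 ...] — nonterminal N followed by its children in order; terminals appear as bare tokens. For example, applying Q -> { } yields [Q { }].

P
Q P
< P > P
< Q > P
< < > > P
< < > > Q P
< < > > < > P
< < > > < > Q
< < > > < > { }

[P [Q < [P [Q < >]] >] [P [Q < >] [P [Q { }]]]]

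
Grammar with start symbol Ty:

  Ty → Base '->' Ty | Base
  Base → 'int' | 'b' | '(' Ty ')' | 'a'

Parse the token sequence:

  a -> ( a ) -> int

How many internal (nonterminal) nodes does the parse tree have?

8

[Ty [Base a] -> [Ty [Base ( [Ty [Base a]] )] -> [Ty [Base int]]]]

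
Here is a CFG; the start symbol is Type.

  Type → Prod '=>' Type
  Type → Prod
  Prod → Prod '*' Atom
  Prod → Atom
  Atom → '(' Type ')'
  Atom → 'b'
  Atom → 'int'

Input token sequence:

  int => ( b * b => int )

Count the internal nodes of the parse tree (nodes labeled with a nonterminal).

14

[Type [Prod [Atom int]] => [Type [Prod [Atom ( [Type [Prod [Prod [Atom b]] * [Atom b]] => [Type [Prod [Atom int]]]] )]]]]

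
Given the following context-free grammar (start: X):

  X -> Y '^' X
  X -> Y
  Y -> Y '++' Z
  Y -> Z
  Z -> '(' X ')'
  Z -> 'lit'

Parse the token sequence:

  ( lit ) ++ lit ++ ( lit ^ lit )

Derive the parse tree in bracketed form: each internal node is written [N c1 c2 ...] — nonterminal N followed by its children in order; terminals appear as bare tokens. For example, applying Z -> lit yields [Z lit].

[X [Y [Y [Y [Z ( [X [Y [Z lit]]] )]] ++ [Z lit]] ++ [Z ( [X [Y [Z lit]] ^ [X [Y [Z lit]]]] )]]]

X
Y
Y ++ Z
Y ++ Z ++ Z
Z ++ Z ++ Z
( X ) ++ Z ++ Z
( Y ) ++ Z ++ Z
( Z ) ++ Z ++ Z
( lit ) ++ Z ++ Z
( lit ) ++ lit ++ Z
( lit ) ++ lit ++ ( X )
( lit ) ++ lit ++ ( Y ^ X )
( lit ) ++ lit ++ ( Z ^ X )
( lit ) ++ lit ++ ( lit ^ X )
( lit ) ++ lit ++ ( lit ^ Y )
( lit ) ++ lit ++ ( lit ^ Z )
( lit ) ++ lit ++ ( lit ^ lit )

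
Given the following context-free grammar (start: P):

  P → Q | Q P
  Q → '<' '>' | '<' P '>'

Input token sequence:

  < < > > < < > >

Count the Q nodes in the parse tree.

[P [Q < [P [Q < >]] >] [P [Q < [P [Q < >]] >]]]

4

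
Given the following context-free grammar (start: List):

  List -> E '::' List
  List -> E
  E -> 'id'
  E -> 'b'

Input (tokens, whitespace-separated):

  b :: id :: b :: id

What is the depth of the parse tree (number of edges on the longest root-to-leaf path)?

5

[List [E b] :: [List [E id] :: [List [E b] :: [List [E id]]]]]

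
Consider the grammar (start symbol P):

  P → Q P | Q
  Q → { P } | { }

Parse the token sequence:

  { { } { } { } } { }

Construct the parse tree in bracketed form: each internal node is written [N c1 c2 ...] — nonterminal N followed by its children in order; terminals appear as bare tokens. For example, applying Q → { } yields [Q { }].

[P [Q { [P [Q { }] [P [Q { }] [P [Q { }]]]] }] [P [Q { }]]]

P
Q P
{ P } P
{ Q P } P
{ { } P } P
{ { } Q P } P
{ { } { } P } P
{ { } { } Q } P
{ { } { } { } } P
{ { } { } { } } Q
{ { } { } { } } { }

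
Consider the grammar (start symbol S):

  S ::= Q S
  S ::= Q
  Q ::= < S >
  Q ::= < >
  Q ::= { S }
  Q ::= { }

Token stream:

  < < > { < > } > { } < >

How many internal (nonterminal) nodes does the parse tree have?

[S [Q < [S [Q < >] [S [Q { [S [Q < >]] }]]] >] [S [Q { }] [S [Q < >]]]]

12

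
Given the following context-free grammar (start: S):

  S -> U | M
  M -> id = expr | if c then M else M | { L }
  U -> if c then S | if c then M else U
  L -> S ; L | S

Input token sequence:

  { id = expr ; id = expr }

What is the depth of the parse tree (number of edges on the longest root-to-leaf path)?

[S [M { [L [S [M id = expr]] ; [L [S [M id = expr]]]] }]]

6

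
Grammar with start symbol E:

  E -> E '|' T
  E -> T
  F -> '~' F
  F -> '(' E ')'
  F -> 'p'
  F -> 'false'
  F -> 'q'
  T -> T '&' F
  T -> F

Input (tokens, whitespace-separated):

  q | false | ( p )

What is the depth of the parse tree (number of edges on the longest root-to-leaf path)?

6

[E [E [E [T [F q]]] | [T [F false]]] | [T [F ( [E [T [F p]]] )]]]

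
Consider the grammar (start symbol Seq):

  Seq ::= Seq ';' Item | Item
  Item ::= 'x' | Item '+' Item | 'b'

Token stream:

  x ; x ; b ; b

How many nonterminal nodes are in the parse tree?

[Seq [Seq [Seq [Seq [Item x]] ; [Item x]] ; [Item b]] ; [Item b]]

8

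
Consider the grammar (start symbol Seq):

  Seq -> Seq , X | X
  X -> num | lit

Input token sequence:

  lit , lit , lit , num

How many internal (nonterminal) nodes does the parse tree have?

[Seq [Seq [Seq [Seq [X lit]] , [X lit]] , [X lit]] , [X num]]

8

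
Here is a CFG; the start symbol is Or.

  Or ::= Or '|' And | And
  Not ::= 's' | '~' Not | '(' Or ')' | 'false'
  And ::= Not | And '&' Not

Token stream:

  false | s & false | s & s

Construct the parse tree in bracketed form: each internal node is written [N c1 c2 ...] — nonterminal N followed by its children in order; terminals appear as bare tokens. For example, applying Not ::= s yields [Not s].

Or
Or | And
Or | And | And
And | And | And
Not | And | And
false | And | And
false | And & Not | And
false | Not & Not | And
false | s & Not | And
false | s & false | And
false | s & false | And & Not
false | s & false | Not & Not
false | s & false | s & Not
false | s & false | s & s

[Or [Or [Or [And [Not false]]] | [And [And [Not s]] & [Not false]]] | [And [And [Not s]] & [Not s]]]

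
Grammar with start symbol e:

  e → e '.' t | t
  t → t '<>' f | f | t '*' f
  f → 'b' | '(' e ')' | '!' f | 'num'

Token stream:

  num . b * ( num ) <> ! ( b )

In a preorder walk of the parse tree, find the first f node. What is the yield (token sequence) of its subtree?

[e [e [t [f num]]] . [t [t [t [f b]] * [f ( [e [t [f num]]] )]] <> [f ! [f ( [e [t [f b]]] )]]]]

num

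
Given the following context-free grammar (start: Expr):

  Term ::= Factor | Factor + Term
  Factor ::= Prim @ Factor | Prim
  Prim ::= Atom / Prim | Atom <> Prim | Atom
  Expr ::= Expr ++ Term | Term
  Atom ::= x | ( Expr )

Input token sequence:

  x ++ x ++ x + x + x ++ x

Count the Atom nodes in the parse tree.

[Expr [Expr [Expr [Expr [Term [Factor [Prim [Atom x]]]]] ++ [Term [Factor [Prim [Atom x]]]]] ++ [Term [Factor [Prim [Atom x]]] + [Term [Factor [Prim [Atom x]]] + [Term [Factor [Prim [Atom x]]]]]]] ++ [Term [Factor [Prim [Atom x]]]]]

6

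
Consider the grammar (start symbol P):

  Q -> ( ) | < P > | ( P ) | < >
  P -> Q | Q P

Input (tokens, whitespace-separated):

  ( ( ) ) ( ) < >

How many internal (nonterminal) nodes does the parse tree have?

[P [Q ( [P [Q ( )]] )] [P [Q ( )] [P [Q < >]]]]

8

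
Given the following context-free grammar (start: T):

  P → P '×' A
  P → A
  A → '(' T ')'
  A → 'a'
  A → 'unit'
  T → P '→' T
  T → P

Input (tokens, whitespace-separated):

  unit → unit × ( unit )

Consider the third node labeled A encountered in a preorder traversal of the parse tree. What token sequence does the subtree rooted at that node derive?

( unit )

[T [P [A unit]] → [T [P [P [A unit]] × [A ( [T [P [A unit]]] )]]]]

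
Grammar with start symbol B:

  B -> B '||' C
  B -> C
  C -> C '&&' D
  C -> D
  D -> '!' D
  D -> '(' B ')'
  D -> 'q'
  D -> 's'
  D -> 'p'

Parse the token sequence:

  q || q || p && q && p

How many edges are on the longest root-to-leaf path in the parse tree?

[B [B [B [C [D q]]] || [C [D q]]] || [C [C [C [D p]] && [D q]] && [D p]]]

5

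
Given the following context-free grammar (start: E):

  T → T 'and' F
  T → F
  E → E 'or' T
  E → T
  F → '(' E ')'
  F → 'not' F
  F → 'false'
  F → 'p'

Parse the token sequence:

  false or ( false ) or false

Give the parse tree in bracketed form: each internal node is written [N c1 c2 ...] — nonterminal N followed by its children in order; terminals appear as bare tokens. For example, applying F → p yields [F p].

E
E or T
E or T or T
T or T or T
F or T or T
false or T or T
false or F or T
false or ( E ) or T
false or ( T ) or T
false or ( F ) or T
false or ( false ) or T
false or ( false ) or F
false or ( false ) or false

[E [E [E [T [F false]]] or [T [F ( [E [T [F false]]] )]]] or [T [F false]]]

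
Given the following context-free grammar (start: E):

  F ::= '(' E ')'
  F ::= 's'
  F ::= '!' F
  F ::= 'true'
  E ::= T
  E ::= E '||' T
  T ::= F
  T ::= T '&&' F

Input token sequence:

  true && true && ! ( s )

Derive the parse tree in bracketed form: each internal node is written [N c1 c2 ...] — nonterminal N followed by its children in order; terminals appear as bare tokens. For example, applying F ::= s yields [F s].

[E [T [T [T [F true]] && [F true]] && [F ! [F ( [E [T [F s]]] )]]]]

E
T
T && F
T && F && F
F && F && F
true && F && F
true && true && F
true && true && ! F
true && true && ! ( E )
true && true && ! ( T )
true && true && ! ( F )
true && true && ! ( s )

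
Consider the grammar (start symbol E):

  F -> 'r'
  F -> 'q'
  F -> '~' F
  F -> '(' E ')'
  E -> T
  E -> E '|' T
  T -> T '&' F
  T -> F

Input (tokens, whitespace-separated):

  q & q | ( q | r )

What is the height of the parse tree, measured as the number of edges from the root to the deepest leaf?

[E [E [T [T [F q]] & [F q]]] | [T [F ( [E [E [T [F q]]] | [T [F r]]] )]]]

7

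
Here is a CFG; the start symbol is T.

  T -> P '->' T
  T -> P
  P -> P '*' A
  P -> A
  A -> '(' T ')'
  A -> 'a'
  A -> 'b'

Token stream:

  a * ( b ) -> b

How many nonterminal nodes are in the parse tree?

11

[T [P [P [A a]] * [A ( [T [P [A b]]] )]] -> [T [P [A b]]]]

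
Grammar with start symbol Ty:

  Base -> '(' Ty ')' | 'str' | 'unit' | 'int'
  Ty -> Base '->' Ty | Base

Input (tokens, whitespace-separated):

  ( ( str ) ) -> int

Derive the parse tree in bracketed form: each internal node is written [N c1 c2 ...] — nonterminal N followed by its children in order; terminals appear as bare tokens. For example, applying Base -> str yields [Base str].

[Ty [Base ( [Ty [Base ( [Ty [Base str]] )]] )] -> [Ty [Base int]]]

Ty
Base -> Ty
( Ty ) -> Ty
( Base ) -> Ty
( ( Ty ) ) -> Ty
( ( Base ) ) -> Ty
( ( str ) ) -> Ty
( ( str ) ) -> Base
( ( str ) ) -> int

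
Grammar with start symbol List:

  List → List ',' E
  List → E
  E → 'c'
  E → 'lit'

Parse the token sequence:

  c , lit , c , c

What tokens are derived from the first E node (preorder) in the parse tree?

[List [List [List [List [E c]] , [E lit]] , [E c]] , [E c]]

c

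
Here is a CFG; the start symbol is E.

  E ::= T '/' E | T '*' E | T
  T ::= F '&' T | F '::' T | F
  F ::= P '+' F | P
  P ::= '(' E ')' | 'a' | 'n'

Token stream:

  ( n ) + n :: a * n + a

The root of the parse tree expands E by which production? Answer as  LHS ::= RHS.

E ::= T '*' E

[E [T [F [P ( [E [T [F [P n]]]] )] + [F [P n]]] :: [T [F [P a]]]] * [E [T [F [P n] + [F [P a]]]]]]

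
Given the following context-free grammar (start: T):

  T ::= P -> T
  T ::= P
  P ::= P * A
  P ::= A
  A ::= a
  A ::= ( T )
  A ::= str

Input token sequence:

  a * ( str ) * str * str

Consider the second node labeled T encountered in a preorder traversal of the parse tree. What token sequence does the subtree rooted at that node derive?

[T [P [P [P [P [A a]] * [A ( [T [P [A str]]] )]] * [A str]] * [A str]]]

str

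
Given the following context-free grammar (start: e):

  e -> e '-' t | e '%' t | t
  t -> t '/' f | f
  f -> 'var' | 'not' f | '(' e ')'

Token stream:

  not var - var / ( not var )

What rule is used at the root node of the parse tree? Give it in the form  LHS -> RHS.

e -> e '-' t

[e [e [t [f not [f var]]]] - [t [t [f var]] / [f ( [e [t [f not [f var]]]] )]]]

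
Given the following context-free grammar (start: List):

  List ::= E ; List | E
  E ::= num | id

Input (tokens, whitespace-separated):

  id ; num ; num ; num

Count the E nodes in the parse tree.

[List [E id] ; [List [E num] ; [List [E num] ; [List [E num]]]]]

4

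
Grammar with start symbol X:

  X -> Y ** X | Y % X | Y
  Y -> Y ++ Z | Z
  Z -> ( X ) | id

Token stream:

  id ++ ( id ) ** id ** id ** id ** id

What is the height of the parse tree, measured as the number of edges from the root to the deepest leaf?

[X [Y [Y [Z id]] ++ [Z ( [X [Y [Z id]]] )]] ** [X [Y [Z id]] ** [X [Y [Z id]] ** [X [Y [Z id]] ** [X [Y [Z id]]]]]]]

7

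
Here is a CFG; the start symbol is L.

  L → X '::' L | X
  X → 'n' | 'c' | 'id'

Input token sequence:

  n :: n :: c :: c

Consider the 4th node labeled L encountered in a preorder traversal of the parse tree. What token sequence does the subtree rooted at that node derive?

[L [X n] :: [L [X n] :: [L [X c] :: [L [X c]]]]]

c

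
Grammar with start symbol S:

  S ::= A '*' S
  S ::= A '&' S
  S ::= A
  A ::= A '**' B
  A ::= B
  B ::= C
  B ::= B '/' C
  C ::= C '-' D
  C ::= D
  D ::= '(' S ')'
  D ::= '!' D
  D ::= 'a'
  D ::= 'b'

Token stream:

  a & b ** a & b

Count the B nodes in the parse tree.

4

[S [A [B [C [D a]]]] & [S [A [A [B [C [D b]]]] ** [B [C [D a]]]] & [S [A [B [C [D b]]]]]]]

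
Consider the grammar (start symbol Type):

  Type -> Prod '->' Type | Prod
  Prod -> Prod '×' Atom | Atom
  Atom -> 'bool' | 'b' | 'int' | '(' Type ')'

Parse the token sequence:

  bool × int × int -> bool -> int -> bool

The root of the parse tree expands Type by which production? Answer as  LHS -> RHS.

Type -> Prod '->' Type

[Type [Prod [Prod [Prod [Atom bool]] × [Atom int]] × [Atom int]] -> [Type [Prod [Atom bool]] -> [Type [Prod [Atom int]] -> [Type [Prod [Atom bool]]]]]]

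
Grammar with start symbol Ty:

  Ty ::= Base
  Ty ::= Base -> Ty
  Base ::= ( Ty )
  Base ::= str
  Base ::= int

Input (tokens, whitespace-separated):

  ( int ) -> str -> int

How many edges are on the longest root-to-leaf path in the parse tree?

4

[Ty [Base ( [Ty [Base int]] )] -> [Ty [Base str] -> [Ty [Base int]]]]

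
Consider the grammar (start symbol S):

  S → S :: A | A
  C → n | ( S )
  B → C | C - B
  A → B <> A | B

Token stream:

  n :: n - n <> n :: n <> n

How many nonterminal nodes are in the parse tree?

20

[S [S [S [A [B [C n]]]] :: [A [B [C n] - [B [C n]]] <> [A [B [C n]]]]] :: [A [B [C n]] <> [A [B [C n]]]]]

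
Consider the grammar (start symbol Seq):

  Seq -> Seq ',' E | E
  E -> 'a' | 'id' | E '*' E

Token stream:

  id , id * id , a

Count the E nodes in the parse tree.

[Seq [Seq [Seq [E id]] , [E [E id] * [E id]]] , [E a]]

5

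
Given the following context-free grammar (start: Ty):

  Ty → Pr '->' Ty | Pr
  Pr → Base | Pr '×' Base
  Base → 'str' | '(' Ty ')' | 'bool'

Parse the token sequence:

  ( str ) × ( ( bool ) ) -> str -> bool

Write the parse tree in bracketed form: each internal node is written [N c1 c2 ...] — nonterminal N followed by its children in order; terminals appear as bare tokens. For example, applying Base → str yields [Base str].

[Ty [Pr [Pr [Base ( [Ty [Pr [Base str]]] )]] × [Base ( [Ty [Pr [Base ( [Ty [Pr [Base bool]]] )]]] )]] -> [Ty [Pr [Base str]] -> [Ty [Pr [Base bool]]]]]

Ty
Pr -> Ty
Pr × Base -> Ty
Base × Base -> Ty
( Ty ) × Base -> Ty
( Pr ) × Base -> Ty
( Base ) × Base -> Ty
( str ) × Base -> Ty
( str ) × ( Ty ) -> Ty
( str ) × ( Pr ) -> Ty
( str ) × ( Base ) -> Ty
( str ) × ( ( Ty ) ) -> Ty
( str ) × ( ( Pr ) ) -> Ty
( str ) × ( ( Base ) ) -> Ty
( str ) × ( ( bool ) ) -> Ty
( str ) × ( ( bool ) ) -> Pr -> Ty
( str ) × ( ( bool ) ) -> Base -> Ty
( str ) × ( ( bool ) ) -> str -> Ty
( str ) × ( ( bool ) ) -> str -> Pr
( str ) × ( ( bool ) ) -> str -> Base
( str ) × ( ( bool ) ) -> str -> bool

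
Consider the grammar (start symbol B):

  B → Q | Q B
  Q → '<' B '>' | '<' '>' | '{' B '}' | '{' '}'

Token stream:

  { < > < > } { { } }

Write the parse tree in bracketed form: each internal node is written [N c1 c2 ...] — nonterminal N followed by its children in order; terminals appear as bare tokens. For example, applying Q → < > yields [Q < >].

B
Q B
{ B } B
{ Q B } B
{ < > B } B
{ < > Q } B
{ < > < > } B
{ < > < > } Q
{ < > < > } { B }
{ < > < > } { Q }
{ < > < > } { { } }

[B [Q { [B [Q < >] [B [Q < >]]] }] [B [Q { [B [Q { }]] }]]]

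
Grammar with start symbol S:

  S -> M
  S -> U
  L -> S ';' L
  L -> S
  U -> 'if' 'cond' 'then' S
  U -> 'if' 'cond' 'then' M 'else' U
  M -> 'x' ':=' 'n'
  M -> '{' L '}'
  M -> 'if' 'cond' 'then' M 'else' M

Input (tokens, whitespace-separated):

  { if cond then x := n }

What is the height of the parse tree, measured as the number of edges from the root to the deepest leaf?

[S [M { [L [S [U if cond then [S [M x := n]]]]] }]]

7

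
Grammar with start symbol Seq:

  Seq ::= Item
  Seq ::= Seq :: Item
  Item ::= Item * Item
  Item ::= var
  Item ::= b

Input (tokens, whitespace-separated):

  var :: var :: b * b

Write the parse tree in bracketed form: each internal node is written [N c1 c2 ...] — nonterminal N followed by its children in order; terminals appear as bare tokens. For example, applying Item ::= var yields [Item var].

[Seq [Seq [Seq [Item var]] :: [Item var]] :: [Item [Item b] * [Item b]]]

Seq
Seq :: Item
Seq :: Item :: Item
Item :: Item :: Item
var :: Item :: Item
var :: var :: Item
var :: var :: Item * Item
var :: var :: b * Item
var :: var :: b * b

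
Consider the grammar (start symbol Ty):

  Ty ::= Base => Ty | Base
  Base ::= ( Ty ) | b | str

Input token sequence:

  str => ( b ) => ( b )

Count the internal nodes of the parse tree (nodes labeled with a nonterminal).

10

[Ty [Base str] => [Ty [Base ( [Ty [Base b]] )] => [Ty [Base ( [Ty [Base b]] )]]]]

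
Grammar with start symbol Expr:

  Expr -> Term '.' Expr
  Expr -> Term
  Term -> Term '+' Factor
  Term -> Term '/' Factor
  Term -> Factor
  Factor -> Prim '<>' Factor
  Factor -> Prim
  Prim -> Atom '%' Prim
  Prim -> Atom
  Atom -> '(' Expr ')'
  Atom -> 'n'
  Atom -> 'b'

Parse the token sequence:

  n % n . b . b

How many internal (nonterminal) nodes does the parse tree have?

17

[Expr [Term [Factor [Prim [Atom n] % [Prim [Atom n]]]]] . [Expr [Term [Factor [Prim [Atom b]]]] . [Expr [Term [Factor [Prim [Atom b]]]]]]]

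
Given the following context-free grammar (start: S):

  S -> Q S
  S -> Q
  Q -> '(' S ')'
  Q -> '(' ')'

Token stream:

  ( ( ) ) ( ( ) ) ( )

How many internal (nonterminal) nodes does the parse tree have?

[S [Q ( [S [Q ( )]] )] [S [Q ( [S [Q ( )]] )] [S [Q ( )]]]]

10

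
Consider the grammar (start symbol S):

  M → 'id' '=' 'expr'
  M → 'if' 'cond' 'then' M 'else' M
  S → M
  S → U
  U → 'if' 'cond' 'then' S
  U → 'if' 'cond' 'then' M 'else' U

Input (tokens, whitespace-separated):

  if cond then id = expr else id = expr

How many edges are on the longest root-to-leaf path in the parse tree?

3

[S [M if cond then [M id = expr] else [M id = expr]]]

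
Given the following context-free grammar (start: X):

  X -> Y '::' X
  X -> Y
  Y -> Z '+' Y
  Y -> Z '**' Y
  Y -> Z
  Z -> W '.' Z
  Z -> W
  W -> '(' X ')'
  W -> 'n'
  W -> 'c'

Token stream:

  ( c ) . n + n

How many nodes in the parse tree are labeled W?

[X [Y [Z [W ( [X [Y [Z [W c]]]] )] . [Z [W n]]] + [Y [Z [W n]]]]]

4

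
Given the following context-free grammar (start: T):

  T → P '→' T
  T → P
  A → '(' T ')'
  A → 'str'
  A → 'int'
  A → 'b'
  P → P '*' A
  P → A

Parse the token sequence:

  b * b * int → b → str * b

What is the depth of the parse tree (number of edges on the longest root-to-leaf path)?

[T [P [P [P [A b]] * [A b]] * [A int]] → [T [P [A b]] → [T [P [P [A str]] * [A b]]]]]

6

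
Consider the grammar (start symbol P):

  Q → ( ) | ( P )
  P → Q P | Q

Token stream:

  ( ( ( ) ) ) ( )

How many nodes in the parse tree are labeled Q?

[P [Q ( [P [Q ( [P [Q ( )]] )]] )] [P [Q ( )]]]

4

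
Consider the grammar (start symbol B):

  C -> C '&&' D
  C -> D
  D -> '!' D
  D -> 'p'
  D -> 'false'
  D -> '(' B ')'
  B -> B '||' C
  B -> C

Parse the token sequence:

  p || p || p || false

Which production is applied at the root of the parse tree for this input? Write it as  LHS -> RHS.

B -> B '||' C

[B [B [B [B [C [D p]]] || [C [D p]]] || [C [D p]]] || [C [D false]]]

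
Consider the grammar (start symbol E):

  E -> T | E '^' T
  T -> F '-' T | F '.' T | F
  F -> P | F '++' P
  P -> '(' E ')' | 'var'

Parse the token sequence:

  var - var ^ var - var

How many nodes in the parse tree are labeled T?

[E [E [T [F [P var]] - [T [F [P var]]]]] ^ [T [F [P var]] - [T [F [P var]]]]]

4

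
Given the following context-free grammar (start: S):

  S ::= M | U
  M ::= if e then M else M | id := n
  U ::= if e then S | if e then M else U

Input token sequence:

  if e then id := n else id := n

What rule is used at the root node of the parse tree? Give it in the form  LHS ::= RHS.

[S [M if e then [M id := n] else [M id := n]]]

S ::= M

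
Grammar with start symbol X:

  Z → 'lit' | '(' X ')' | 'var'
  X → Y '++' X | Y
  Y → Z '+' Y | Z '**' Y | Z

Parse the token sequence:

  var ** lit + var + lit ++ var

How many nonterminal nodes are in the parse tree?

12

[X [Y [Z var] ** [Y [Z lit] + [Y [Z var] + [Y [Z lit]]]]] ++ [X [Y [Z var]]]]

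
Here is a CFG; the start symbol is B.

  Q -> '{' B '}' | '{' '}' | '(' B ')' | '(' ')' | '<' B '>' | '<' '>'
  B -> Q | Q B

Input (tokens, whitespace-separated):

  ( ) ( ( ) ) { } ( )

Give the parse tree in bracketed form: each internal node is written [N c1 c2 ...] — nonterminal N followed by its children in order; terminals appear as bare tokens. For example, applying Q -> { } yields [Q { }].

B
Q B
( ) B
( ) Q B
( ) ( B ) B
( ) ( Q ) B
( ) ( ( ) ) B
( ) ( ( ) ) Q B
( ) ( ( ) ) { } B
( ) ( ( ) ) { } Q
( ) ( ( ) ) { } ( )

[B [Q ( )] [B [Q ( [B [Q ( )]] )] [B [Q { }] [B [Q ( )]]]]]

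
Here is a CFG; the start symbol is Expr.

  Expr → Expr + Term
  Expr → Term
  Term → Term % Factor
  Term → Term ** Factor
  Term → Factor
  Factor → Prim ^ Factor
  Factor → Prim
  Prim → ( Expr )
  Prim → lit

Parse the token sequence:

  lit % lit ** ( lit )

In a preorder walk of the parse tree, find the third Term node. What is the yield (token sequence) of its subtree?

[Expr [Term [Term [Term [Factor [Prim lit]]] % [Factor [Prim lit]]] ** [Factor [Prim ( [Expr [Term [Factor [Prim lit]]]] )]]]]

lit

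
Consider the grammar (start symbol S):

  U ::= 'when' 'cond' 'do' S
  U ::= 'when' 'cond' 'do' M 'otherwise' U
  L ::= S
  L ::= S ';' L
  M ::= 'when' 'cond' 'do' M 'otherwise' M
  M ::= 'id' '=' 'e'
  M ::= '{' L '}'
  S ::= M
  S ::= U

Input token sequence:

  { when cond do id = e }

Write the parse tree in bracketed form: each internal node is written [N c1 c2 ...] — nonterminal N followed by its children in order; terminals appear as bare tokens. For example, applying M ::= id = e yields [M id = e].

[S [M { [L [S [U when cond do [S [M id = e]]]]] }]]

S
M
{ L }
{ S }
{ U }
{ when cond do S }
{ when cond do M }
{ when cond do id = e }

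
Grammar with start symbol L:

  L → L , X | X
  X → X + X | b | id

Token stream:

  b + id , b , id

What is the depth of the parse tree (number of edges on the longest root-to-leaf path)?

[L [L [L [X [X b] + [X id]]] , [X b]] , [X id]]

5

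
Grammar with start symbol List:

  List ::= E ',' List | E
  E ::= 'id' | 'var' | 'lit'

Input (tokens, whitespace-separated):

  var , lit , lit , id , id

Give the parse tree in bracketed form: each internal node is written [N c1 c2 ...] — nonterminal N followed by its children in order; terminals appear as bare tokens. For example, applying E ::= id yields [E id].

[List [E var] , [List [E lit] , [List [E lit] , [List [E id] , [List [E id]]]]]]

List
E , List
var , List
var , E , List
var , lit , List
var , lit , E , List
var , lit , lit , List
var , lit , lit , E , List
var , lit , lit , id , List
var , lit , lit , id , E
var , lit , lit , id , id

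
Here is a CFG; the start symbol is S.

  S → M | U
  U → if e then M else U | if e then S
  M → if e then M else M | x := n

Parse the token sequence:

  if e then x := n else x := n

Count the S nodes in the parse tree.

1

[S [M if e then [M x := n] else [M x := n]]]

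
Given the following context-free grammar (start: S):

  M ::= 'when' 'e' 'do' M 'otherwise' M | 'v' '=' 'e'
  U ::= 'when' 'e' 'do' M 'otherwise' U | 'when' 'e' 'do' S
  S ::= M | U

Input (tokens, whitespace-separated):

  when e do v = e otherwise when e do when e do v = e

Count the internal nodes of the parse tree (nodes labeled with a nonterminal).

8

[S [U when e do [M v = e] otherwise [U when e do [S [U when e do [S [M v = e]]]]]]]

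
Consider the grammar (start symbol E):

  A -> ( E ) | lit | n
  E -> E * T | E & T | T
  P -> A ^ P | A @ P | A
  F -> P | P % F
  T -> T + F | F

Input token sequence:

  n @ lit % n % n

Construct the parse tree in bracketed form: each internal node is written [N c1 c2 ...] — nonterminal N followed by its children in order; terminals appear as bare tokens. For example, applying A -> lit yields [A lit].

[E [T [F [P [A n] @ [P [A lit]]] % [F [P [A n]] % [F [P [A n]]]]]]]

E
T
F
P % F
A @ P % F
n @ P % F
n @ A % F
n @ lit % F
n @ lit % P % F
n @ lit % A % F
n @ lit % n % F
n @ lit % n % P
n @ lit % n % A
n @ lit % n % n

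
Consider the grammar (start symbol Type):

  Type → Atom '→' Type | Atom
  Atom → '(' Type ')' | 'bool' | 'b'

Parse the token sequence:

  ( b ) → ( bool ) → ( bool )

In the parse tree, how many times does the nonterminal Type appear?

[Type [Atom ( [Type [Atom b]] )] → [Type [Atom ( [Type [Atom bool]] )] → [Type [Atom ( [Type [Atom bool]] )]]]]

6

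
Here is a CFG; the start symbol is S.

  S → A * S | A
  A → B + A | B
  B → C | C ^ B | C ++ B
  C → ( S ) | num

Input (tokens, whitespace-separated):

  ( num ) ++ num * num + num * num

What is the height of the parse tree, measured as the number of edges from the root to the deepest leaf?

[S [A [B [C ( [S [A [B [C num]]]] )] ++ [B [C num]]]] * [S [A [B [C num]] + [A [B [C num]]]] * [S [A [B [C num]]]]]]

8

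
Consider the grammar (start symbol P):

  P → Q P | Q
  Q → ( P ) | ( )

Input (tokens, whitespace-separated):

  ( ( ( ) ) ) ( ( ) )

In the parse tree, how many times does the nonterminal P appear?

[P [Q ( [P [Q ( [P [Q ( )]] )]] )] [P [Q ( [P [Q ( )]] )]]]

5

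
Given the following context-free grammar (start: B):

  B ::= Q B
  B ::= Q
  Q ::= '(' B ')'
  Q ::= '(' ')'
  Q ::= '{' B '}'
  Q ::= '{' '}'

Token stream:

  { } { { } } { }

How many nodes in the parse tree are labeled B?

4

[B [Q { }] [B [Q { [B [Q { }]] }] [B [Q { }]]]]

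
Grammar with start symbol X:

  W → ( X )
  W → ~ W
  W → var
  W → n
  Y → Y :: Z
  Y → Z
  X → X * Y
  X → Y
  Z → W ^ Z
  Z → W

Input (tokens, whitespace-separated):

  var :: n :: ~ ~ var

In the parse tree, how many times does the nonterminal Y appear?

3

[X [Y [Y [Y [Z [W var]]] :: [Z [W n]]] :: [Z [W ~ [W ~ [W var]]]]]]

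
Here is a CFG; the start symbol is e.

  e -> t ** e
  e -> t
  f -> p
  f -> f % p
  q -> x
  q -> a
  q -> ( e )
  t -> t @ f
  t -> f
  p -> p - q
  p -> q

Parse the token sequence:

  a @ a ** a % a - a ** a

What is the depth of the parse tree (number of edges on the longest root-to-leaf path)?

7

[e [t [t [f [p [q a]]]] @ [f [p [q a]]]] ** [e [t [f [f [p [q a]]] % [p [p [q a]] - [q a]]]] ** [e [t [f [p [q a]]]]]]]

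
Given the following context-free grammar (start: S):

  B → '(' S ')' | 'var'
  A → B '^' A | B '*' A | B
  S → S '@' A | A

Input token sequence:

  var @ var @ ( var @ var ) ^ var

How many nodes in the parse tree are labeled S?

[S [S [S [A [B var]]] @ [A [B var]]] @ [A [B ( [S [S [A [B var]]] @ [A [B var]]] )] ^ [A [B var]]]]

5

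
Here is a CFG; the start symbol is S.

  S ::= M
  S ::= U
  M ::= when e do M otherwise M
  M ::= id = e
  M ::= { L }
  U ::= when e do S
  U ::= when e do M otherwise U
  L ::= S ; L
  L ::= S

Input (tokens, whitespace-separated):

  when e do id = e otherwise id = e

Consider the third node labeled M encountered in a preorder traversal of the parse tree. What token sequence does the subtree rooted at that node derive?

[S [M when e do [M id = e] otherwise [M id = e]]]

id = e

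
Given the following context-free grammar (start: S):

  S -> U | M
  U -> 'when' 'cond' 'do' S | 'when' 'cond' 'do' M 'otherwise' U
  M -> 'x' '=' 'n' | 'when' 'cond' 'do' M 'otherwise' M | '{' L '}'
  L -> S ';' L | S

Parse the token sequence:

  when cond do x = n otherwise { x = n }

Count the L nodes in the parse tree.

[S [M when cond do [M x = n] otherwise [M { [L [S [M x = n]]] }]]]

1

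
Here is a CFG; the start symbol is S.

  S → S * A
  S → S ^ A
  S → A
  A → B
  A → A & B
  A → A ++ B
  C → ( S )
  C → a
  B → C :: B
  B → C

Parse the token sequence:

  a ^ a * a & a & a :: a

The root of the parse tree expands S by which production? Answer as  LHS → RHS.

S → S * A

[S [S [S [A [B [C a]]]] ^ [A [B [C a]]]] * [A [A [A [B [C a]]] & [B [C a]]] & [B [C a] :: [B [C a]]]]]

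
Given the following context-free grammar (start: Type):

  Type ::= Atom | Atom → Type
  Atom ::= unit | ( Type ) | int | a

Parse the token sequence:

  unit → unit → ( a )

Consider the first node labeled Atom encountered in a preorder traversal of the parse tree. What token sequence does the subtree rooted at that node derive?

[Type [Atom unit] → [Type [Atom unit] → [Type [Atom ( [Type [Atom a]] )]]]]

unit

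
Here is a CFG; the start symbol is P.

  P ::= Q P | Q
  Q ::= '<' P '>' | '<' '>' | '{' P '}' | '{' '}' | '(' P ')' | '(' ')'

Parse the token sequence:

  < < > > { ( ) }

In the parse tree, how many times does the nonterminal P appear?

4

[P [Q < [P [Q < >]] >] [P [Q { [P [Q ( )]] }]]]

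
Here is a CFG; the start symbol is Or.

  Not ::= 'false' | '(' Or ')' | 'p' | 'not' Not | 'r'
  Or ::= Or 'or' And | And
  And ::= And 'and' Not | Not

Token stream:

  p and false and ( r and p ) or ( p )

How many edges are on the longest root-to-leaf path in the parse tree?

[Or [Or [And [And [And [Not p]] and [Not false]] and [Not ( [Or [And [And [Not r]] and [Not p]]] )]]] or [And [Not ( [Or [And [Not p]]] )]]]

8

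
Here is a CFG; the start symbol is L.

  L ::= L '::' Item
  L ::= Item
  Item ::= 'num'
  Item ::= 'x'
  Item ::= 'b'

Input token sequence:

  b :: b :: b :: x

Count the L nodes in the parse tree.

4

[L [L [L [L [Item b]] :: [Item b]] :: [Item b]] :: [Item x]]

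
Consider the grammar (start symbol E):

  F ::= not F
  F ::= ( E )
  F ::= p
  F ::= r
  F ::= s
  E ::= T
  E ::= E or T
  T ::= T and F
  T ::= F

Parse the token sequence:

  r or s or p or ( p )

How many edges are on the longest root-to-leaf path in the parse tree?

[E [E [E [E [T [F r]]] or [T [F s]]] or [T [F p]]] or [T [F ( [E [T [F p]]] )]]]

6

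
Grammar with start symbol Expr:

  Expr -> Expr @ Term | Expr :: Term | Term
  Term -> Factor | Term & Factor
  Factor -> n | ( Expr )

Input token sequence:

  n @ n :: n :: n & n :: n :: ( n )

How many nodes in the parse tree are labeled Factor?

8

[Expr [Expr [Expr [Expr [Expr [Expr [Term [Factor n]]] @ [Term [Factor n]]] :: [Term [Factor n]]] :: [Term [Term [Factor n]] & [Factor n]]] :: [Term [Factor n]]] :: [Term [Factor ( [Expr [Term [Factor n]]] )]]]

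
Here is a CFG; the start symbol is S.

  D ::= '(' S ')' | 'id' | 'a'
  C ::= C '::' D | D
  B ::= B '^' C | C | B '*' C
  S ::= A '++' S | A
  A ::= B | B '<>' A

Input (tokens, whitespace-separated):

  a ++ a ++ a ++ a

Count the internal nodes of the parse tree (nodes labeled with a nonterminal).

20

[S [A [B [C [D a]]]] ++ [S [A [B [C [D a]]]] ++ [S [A [B [C [D a]]]] ++ [S [A [B [C [D a]]]]]]]]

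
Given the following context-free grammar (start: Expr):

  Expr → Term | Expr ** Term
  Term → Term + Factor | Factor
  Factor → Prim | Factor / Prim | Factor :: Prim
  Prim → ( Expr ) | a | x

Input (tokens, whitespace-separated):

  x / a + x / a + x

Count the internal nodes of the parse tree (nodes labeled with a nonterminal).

14

[Expr [Term [Term [Term [Factor [Factor [Prim x]] / [Prim a]]] + [Factor [Factor [Prim x]] / [Prim a]]] + [Factor [Prim x]]]]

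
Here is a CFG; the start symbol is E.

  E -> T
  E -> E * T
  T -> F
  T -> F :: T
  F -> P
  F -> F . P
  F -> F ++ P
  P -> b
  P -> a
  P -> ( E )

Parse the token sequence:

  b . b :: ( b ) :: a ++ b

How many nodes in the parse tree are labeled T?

4

[E [T [F [F [P b]] . [P b]] :: [T [F [P ( [E [T [F [P b]]]] )]] :: [T [F [F [P a]] ++ [P b]]]]]]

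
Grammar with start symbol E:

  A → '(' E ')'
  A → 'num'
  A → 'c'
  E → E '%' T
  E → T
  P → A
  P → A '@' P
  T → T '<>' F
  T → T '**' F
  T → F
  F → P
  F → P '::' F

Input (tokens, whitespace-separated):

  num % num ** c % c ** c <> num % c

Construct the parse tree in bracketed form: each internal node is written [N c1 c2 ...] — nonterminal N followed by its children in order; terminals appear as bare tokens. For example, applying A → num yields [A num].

[E [E [E [E [T [F [P [A num]]]]] % [T [T [F [P [A num]]]] ** [F [P [A c]]]]] % [T [T [T [F [P [A c]]]] ** [F [P [A c]]]] <> [F [P [A num]]]]] % [T [F [P [A c]]]]]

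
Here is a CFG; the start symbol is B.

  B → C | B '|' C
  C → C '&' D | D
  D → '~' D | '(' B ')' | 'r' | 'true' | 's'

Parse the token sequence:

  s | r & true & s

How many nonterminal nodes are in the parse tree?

[B [B [C [D s]]] | [C [C [C [D r]] & [D true]] & [D s]]]

10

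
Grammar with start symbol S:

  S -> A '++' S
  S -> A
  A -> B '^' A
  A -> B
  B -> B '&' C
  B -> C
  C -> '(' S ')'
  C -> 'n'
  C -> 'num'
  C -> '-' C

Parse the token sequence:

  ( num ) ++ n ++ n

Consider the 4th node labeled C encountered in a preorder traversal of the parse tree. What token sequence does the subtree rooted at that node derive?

n

[S [A [B [C ( [S [A [B [C num]]]] )]]] ++ [S [A [B [C n]]] ++ [S [A [B [C n]]]]]]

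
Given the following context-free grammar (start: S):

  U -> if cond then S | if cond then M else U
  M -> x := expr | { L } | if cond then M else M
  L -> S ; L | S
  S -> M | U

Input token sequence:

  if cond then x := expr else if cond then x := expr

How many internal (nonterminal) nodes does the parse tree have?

[S [U if cond then [M x := expr] else [U if cond then [S [M x := expr]]]]]

6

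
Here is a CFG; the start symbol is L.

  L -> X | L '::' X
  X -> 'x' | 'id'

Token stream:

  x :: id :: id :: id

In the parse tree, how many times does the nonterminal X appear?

[L [L [L [L [X x]] :: [X id]] :: [X id]] :: [X id]]

4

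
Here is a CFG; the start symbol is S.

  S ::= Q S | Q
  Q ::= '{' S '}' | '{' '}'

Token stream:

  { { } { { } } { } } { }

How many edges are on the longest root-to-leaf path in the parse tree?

7

[S [Q { [S [Q { }] [S [Q { [S [Q { }]] }] [S [Q { }]]]] }] [S [Q { }]]]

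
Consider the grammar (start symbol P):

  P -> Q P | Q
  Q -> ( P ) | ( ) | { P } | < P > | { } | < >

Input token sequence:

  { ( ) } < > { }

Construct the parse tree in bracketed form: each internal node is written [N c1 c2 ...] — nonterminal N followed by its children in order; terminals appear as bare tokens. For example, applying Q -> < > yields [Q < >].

P
Q P
{ P } P
{ Q } P
{ ( ) } P
{ ( ) } Q P
{ ( ) } < > P
{ ( ) } < > Q
{ ( ) } < > { }

[P [Q { [P [Q ( )]] }] [P [Q < >] [P [Q { }]]]]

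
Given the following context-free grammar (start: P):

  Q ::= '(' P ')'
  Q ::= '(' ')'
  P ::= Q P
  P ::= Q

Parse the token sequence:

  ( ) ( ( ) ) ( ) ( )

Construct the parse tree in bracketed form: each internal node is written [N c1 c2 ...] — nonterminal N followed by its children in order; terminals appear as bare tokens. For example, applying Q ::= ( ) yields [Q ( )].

P
Q P
( ) P
( ) Q P
( ) ( P ) P
( ) ( Q ) P
( ) ( ( ) ) P
( ) ( ( ) ) Q P
( ) ( ( ) ) ( ) P
( ) ( ( ) ) ( ) Q
( ) ( ( ) ) ( ) ( )

[P [Q ( )] [P [Q ( [P [Q ( )]] )] [P [Q ( )] [P [Q ( )]]]]]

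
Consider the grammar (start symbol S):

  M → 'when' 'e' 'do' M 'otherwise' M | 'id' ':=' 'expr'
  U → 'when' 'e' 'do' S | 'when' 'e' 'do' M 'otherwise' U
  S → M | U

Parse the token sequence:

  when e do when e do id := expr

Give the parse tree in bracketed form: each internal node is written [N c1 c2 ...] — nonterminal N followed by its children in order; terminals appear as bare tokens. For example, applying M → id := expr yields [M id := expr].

[S [U when e do [S [U when e do [S [M id := expr]]]]]]

S
U
when e do S
when e do U
when e do when e do S
when e do when e do M
when e do when e do id := expr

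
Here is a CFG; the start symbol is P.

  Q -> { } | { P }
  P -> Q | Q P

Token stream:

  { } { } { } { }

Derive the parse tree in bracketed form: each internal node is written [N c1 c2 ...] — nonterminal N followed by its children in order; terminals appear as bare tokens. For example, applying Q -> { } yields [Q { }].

P
Q P
{ } P
{ } Q P
{ } { } P
{ } { } Q P
{ } { } { } P
{ } { } { } Q
{ } { } { } { }

[P [Q { }] [P [Q { }] [P [Q { }] [P [Q { }]]]]]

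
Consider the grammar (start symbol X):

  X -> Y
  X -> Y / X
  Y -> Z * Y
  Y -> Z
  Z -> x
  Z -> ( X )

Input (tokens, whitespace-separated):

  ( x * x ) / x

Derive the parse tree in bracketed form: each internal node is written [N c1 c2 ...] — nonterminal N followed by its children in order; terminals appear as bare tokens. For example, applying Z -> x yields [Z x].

X
Y / X
Z / X
( X ) / X
( Y ) / X
( Z * Y ) / X
( x * Y ) / X
( x * Z ) / X
( x * x ) / X
( x * x ) / Y
( x * x ) / Z
( x * x ) / x

[X [Y [Z ( [X [Y [Z x] * [Y [Z x]]]] )]] / [X [Y [Z x]]]]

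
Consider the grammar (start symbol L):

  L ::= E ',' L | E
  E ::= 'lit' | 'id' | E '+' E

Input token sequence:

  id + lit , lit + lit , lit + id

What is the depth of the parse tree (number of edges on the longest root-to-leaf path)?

[L [E [E id] + [E lit]] , [L [E [E lit] + [E lit]] , [L [E [E lit] + [E id]]]]]

5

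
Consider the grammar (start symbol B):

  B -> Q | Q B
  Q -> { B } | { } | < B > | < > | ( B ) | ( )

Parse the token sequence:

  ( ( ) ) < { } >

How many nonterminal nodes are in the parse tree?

8

[B [Q ( [B [Q ( )]] )] [B [Q < [B [Q { }]] >]]]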